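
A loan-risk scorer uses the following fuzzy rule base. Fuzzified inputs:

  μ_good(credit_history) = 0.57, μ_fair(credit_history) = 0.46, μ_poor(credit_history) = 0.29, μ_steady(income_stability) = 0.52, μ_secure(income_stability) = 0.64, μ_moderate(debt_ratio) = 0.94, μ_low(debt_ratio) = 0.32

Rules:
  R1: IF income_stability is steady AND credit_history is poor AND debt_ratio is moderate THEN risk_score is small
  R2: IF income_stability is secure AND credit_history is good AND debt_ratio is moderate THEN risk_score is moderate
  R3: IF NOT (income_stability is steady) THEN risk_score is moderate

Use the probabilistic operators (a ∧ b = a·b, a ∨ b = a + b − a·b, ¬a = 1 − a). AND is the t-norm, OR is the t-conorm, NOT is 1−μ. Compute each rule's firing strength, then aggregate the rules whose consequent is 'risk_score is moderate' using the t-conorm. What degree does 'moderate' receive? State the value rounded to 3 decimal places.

0.658

R1: steady=0.52, poor=0.29, moderate=0.94; AND[a·b] → w = 0.1418
R2: secure=0.64, good=0.57, moderate=0.94; AND[a·b] → w = 0.3429
R3: ¬steady=1−0.52=0.48 → w = 0.4800
Rules with consequent 'moderate': {R2, R3} → strengths 0.3429, 0.4800
Aggregate via t-conorm [a + b − a·b]: 0.6583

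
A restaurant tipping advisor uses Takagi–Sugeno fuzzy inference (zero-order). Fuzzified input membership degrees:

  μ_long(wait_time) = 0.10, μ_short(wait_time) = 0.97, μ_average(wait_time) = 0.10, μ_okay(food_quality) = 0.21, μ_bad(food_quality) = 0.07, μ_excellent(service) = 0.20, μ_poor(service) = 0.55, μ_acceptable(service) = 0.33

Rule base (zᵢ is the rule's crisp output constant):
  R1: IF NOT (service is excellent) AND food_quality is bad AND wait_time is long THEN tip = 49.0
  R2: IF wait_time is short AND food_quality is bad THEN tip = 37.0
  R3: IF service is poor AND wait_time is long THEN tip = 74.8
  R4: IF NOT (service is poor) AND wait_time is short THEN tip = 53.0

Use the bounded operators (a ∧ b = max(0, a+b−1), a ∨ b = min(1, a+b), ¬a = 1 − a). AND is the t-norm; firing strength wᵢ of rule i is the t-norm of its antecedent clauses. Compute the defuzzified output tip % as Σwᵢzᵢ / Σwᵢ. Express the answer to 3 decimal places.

51.609

R1 (z=49.0): ¬excellent=1−0.20=0.80, bad=0.07, long=0.10; AND[max(0, a+b−1)] → w = 0.00
R2 (z=37.0): short=0.97, bad=0.07; AND[max(0, a+b−1)] → w = 0.04
R3 (z=74.8): poor=0.55, long=0.10; AND[max(0, a+b−1)] → w = 0.00
R4 (z=53.0): ¬poor=1−0.55=0.45, short=0.97; AND[max(0, a+b−1)] → w = 0.42
Weighted average = (0.00·49.0 + 0.04·37.0 + 0.00·74.8 + 0.42·53.0) / (0.00 + 0.04 + 0.00 + 0.42)
  = 23.7400 / 0.4600 = 51.609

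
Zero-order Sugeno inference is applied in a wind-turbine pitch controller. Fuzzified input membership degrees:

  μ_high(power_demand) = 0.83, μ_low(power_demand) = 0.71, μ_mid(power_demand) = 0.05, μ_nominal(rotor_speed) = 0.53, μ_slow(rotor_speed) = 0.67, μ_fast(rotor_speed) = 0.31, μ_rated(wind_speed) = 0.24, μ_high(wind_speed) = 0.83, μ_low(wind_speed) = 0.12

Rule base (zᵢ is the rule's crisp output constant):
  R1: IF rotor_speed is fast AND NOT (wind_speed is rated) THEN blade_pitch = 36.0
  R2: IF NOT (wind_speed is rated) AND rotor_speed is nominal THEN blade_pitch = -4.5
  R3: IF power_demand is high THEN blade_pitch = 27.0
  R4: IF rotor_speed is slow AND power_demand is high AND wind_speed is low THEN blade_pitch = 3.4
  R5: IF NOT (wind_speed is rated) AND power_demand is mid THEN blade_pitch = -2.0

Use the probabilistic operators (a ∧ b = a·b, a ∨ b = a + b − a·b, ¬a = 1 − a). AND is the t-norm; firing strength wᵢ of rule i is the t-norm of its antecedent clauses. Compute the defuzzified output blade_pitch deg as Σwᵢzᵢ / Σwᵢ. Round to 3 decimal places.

18.581

R1 (z=36.0): fast=0.31, ¬rated=1−0.24=0.76; AND[a·b] → w = 0.2356
R2 (z=-4.5): ¬rated=1−0.24=0.76, nominal=0.53; AND[a·b] → w = 0.4028
R3 (z=27.0): high=0.83 → w = 0.8300
R4 (z=3.4): slow=0.67, high=0.83, low=0.12; AND[a·b] → w = 0.0667
R5 (z=-2.0): ¬rated=1−0.24=0.76, mid=0.05; AND[a·b] → w = 0.0380
Weighted average = (0.2356·36.0 + 0.4028·-4.5 + 0.8300·27.0 + 0.0667·3.4 + 0.0380·-2.0) / (0.2356 + 0.4028 + 0.8300 + 0.0667 + 0.0380)
  = 29.2299 / 1.5731 = 18.581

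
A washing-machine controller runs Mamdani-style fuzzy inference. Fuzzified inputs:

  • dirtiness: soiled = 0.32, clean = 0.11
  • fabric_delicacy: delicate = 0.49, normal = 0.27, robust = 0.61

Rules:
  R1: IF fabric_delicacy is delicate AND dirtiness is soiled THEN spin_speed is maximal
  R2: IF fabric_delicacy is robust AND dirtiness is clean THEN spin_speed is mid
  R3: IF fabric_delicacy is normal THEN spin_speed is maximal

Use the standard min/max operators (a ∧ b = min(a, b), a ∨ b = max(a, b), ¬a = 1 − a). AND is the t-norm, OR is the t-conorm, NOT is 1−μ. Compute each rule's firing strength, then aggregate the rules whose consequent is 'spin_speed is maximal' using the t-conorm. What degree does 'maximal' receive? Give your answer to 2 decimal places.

R1: delicate=0.49, soiled=0.32; AND[min(a, b)] → w = 0.32
R2: robust=0.61, clean=0.11; AND[min(a, b)] → w = 0.11
R3: normal=0.27 → w = 0.27
Rules with consequent 'maximal': {R1, R3} → strengths 0.32, 0.27
Aggregate via t-conorm [max(a, b)]: 0.32

0.32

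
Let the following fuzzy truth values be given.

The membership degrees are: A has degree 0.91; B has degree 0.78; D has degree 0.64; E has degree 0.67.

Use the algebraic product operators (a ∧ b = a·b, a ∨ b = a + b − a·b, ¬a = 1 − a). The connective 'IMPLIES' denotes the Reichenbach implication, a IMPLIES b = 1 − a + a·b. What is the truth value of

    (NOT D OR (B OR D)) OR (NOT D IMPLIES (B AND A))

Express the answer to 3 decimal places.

NOT D = 1 − 0.6400 = 0.3600
B OR D = a + b − a·b on (0.7800, 0.6400) = 0.9208
NOT D OR (B OR D) = a + b − a·b on (0.3600, 0.9208) = 0.9493
NOT D = 1 − 0.6400 = 0.3600
B AND A = a·b on (0.7800, 0.9100) = 0.7098
NOT D IMPLIES (B AND A)  [Reichenbach: 1 − a + a·b] with a=0.3600, b=0.7098 → 0.8955
(NOT D OR (B OR D)) OR (NOT D IMPLIES (B AND A)) = a + b − a·b on (0.9493, 0.8955) = 0.9947

0.995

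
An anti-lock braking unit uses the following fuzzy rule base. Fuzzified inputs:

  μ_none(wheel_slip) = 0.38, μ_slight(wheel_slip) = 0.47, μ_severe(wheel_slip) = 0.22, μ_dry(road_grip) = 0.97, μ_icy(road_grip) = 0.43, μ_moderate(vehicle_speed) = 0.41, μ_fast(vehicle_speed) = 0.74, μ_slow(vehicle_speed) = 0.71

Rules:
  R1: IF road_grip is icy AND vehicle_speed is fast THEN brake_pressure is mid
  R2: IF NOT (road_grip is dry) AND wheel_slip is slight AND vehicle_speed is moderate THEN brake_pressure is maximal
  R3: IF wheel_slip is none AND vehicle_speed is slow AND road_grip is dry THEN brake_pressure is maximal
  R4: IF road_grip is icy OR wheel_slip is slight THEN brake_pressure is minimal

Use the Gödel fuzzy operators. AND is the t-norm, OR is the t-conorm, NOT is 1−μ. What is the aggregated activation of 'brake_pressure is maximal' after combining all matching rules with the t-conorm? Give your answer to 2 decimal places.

R1: icy=0.43, fast=0.74; AND[min(a, b)] → w = 0.43
R2: ¬dry=1−0.97=0.03, slight=0.47, moderate=0.41; AND[min(a, b)] → w = 0.03
R3: none=0.38, slow=0.71, dry=0.97; AND[min(a, b)] → w = 0.38
R4: icy=0.43, slight=0.47; OR[max(a, b)] → w = 0.47
Rules with consequent 'maximal': {R2, R3} → strengths 0.03, 0.38
Aggregate via t-conorm [max(a, b)]: 0.38

0.38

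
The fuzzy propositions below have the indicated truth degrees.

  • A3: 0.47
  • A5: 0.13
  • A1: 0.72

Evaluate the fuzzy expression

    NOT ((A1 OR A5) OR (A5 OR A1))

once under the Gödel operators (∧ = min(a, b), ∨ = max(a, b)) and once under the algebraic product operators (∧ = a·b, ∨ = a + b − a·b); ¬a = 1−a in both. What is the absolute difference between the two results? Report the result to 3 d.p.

0.221

Under Gödel:
  A1 OR A5 = max(a, b) on (0.72, 0.13) = 0.72
  A5 OR A1 = max(a, b) on (0.13, 0.72) = 0.72
  (A1 OR A5) OR (A5 OR A1) = max(a, b) on (0.72, 0.72) = 0.72
  NOT ((A1 OR A5) OR (A5 OR A1)) = 1 − 0.72 = 0.28
  → value = 0.2800
Under algebraic product:
  A1 OR A5 = a + b − a·b on (0.7200, 0.1300) = 0.7564
  A5 OR A1 = a + b − a·b on (0.1300, 0.7200) = 0.7564
  (A1 OR A5) OR (A5 OR A1) = a + b − a·b on (0.7564, 0.7564) = 0.9407
  NOT ((A1 OR A5) OR (A5 OR A1)) = 1 − 0.9407 = 0.0593
  → value = 0.0593
|0.2800 − 0.0593| = 0.221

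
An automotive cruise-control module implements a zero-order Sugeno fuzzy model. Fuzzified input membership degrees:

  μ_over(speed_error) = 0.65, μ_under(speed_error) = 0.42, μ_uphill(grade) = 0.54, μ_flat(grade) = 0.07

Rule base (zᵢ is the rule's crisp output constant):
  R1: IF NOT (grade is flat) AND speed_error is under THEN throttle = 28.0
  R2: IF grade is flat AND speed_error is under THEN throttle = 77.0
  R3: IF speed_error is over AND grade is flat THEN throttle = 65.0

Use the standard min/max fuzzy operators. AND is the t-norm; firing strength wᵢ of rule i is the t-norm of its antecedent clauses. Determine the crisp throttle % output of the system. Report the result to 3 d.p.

R1 (z=28.0): ¬flat=1−0.07=0.93, under=0.42; AND[min(a, b)] → w = 0.42
R2 (z=77.0): flat=0.07, under=0.42; AND[min(a, b)] → w = 0.07
R3 (z=65.0): over=0.65, flat=0.07; AND[min(a, b)] → w = 0.07
Weighted average = (0.42·28.0 + 0.07·77.0 + 0.07·65.0) / (0.42 + 0.07 + 0.07)
  = 21.7000 / 0.5600 = 38.750

38.750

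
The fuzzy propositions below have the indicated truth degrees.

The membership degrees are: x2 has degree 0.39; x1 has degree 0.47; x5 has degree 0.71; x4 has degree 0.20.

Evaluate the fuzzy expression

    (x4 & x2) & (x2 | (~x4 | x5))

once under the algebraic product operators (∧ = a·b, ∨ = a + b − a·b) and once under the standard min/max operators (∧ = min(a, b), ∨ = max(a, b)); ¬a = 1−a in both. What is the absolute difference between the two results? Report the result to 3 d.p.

Under algebraic product:
  x4 & x2 = a·b on (0.2000, 0.3900) = 0.0780
  ~x4 = 1 − 0.2000 = 0.8000
  ~x4 | x5 = a + b − a·b on (0.8000, 0.7100) = 0.9420
  x2 | (~x4 | x5) = a + b − a·b on (0.3900, 0.9420) = 0.9646
  (x4 & x2) & (x2 | (~x4 | x5)) = a·b on (0.0780, 0.9646) = 0.0752
  → value = 0.0752
Under standard min/max:
  x4 & x2 = min(a, b) on (0.20, 0.39) = 0.20
  ~x4 = 1 − 0.20 = 0.80
  ~x4 | x5 = max(a, b) on (0.80, 0.71) = 0.80
  x2 | (~x4 | x5) = max(a, b) on (0.39, 0.80) = 0.80
  (x4 & x2) & (x2 | (~x4 | x5)) = min(a, b) on (0.20, 0.80) = 0.20
  → value = 0.2000
|0.0752 − 0.2000| = 0.125

0.125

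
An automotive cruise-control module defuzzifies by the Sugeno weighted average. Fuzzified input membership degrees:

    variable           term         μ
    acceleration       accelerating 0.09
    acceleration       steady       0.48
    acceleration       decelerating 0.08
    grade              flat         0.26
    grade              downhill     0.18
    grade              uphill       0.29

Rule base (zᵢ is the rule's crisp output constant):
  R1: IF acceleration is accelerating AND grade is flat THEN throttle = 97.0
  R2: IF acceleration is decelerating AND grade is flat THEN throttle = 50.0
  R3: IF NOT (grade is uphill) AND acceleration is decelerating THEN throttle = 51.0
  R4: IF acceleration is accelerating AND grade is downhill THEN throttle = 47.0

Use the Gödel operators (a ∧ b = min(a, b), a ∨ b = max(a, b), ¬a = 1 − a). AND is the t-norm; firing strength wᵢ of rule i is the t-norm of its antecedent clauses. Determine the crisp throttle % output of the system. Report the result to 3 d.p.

61.882

R1 (z=97.0): accelerating=0.09, flat=0.26; AND[min(a, b)] → w = 0.09
R2 (z=50.0): decelerating=0.08, flat=0.26; AND[min(a, b)] → w = 0.08
R3 (z=51.0): ¬uphill=1−0.29=0.71, decelerating=0.08; AND[min(a, b)] → w = 0.08
R4 (z=47.0): accelerating=0.09, downhill=0.18; AND[min(a, b)] → w = 0.09
Weighted average = (0.09·97.0 + 0.08·50.0 + 0.08·51.0 + 0.09·47.0) / (0.09 + 0.08 + 0.08 + 0.09)
  = 21.0400 / 0.3400 = 61.882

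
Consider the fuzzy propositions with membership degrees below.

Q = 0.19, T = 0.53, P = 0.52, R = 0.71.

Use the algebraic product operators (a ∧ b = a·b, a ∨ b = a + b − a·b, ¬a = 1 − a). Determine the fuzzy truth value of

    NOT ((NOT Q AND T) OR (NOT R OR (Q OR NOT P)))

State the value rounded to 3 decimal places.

0.171

NOT Q = 1 − 0.1900 = 0.8100
NOT Q AND T = a·b on (0.8100, 0.5300) = 0.4293
NOT R = 1 − 0.7100 = 0.2900
NOT P = 1 − 0.5200 = 0.4800
Q OR NOT P = a + b − a·b on (0.1900, 0.4800) = 0.5788
NOT R OR (Q OR NOT P) = a + b − a·b on (0.2900, 0.5788) = 0.7009
(NOT Q AND T) OR (NOT R OR (Q OR NOT P)) = a + b − a·b on (0.4293, 0.7009) = 0.8293
NOT ((NOT Q AND T) OR (NOT R OR (Q OR NOT P))) = 1 − 0.8293 = 0.1707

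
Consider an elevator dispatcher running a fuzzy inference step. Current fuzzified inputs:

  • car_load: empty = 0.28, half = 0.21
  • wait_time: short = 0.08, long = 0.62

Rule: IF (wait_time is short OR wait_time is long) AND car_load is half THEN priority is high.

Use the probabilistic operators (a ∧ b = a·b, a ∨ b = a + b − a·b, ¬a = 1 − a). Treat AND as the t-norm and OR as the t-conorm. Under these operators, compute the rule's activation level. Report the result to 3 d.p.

0.137

firing strength: (short=0.08 OR long=0.62) = 0.6504; AND[a·b] with half=0.21 → w = 0.1366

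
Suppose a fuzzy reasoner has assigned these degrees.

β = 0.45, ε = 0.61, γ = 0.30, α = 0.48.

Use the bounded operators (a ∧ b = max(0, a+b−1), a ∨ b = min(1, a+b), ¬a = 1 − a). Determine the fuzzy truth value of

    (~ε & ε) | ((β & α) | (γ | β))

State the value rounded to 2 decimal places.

0.75

~ε = 1 − 0.61 = 0.39
~ε & ε = max(0, a+b−1) on (0.39, 0.61) = 0.00
β & α = max(0, a+b−1) on (0.45, 0.48) = 0.00
γ | β = min(1, a+b) on (0.30, 0.45) = 0.75
(β & α) | (γ | β) = min(1, a+b) on (0.00, 0.75) = 0.75
(~ε & ε) | ((β & α) | (γ | β)) = min(1, a+b) on (0.00, 0.75) = 0.75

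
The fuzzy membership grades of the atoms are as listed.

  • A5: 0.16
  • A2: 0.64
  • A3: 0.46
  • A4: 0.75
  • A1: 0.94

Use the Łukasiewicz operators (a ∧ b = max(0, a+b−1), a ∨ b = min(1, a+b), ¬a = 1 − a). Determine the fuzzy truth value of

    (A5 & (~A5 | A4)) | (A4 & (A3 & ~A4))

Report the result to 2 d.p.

~A5 = 1 − 0.16 = 0.84
~A5 | A4 = min(1, a+b) on (0.84, 0.75) = 1.00
A5 & (~A5 | A4) = max(0, a+b−1) on (0.16, 1.00) = 0.16
~A4 = 1 − 0.75 = 0.25
A3 & ~A4 = max(0, a+b−1) on (0.46, 0.25) = 0.00
A4 & (A3 & ~A4) = max(0, a+b−1) on (0.75, 0.00) = 0.00
(A5 & (~A5 | A4)) | (A4 & (A3 & ~A4)) = min(1, a+b) on (0.16, 0.00) = 0.16

0.16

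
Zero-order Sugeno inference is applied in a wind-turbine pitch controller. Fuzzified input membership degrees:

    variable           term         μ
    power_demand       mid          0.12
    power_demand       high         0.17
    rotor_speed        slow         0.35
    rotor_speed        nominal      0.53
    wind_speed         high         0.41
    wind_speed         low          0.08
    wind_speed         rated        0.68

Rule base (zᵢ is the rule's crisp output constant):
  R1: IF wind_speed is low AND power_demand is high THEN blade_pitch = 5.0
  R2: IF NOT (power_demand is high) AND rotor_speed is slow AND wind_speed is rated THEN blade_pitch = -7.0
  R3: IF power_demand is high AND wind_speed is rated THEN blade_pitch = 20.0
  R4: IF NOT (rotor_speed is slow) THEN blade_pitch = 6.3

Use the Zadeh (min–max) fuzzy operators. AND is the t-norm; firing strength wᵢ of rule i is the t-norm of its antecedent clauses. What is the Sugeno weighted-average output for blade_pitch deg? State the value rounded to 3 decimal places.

R1 (z=5.0): low=0.08, high=0.17; AND[min(a, b)] → w = 0.08
R2 (z=-7.0): ¬high=1−0.17=0.83, slow=0.35, rated=0.68; AND[min(a, b)] → w = 0.35
R3 (z=20.0): high=0.17, rated=0.68; AND[min(a, b)] → w = 0.17
R4 (z=6.3): ¬slow=1−0.35=0.65 → w = 0.65
Weighted average = (0.08·5.0 + 0.35·-7.0 + 0.17·20.0 + 0.65·6.3) / (0.08 + 0.35 + 0.17 + 0.65)
  = 5.4450 / 1.2500 = 4.356

4.356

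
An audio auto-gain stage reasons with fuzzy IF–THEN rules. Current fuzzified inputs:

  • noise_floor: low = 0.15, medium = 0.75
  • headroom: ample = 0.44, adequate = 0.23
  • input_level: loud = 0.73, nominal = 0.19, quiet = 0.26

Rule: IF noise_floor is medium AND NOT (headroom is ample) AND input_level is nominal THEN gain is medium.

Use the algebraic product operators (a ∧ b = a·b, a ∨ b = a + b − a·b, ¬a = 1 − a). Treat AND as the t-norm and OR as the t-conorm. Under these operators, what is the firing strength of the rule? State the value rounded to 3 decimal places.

firing strength: medium=0.75, ¬ample=1−0.44=0.56, nominal=0.19; AND[a·b] → w = 0.0798

0.080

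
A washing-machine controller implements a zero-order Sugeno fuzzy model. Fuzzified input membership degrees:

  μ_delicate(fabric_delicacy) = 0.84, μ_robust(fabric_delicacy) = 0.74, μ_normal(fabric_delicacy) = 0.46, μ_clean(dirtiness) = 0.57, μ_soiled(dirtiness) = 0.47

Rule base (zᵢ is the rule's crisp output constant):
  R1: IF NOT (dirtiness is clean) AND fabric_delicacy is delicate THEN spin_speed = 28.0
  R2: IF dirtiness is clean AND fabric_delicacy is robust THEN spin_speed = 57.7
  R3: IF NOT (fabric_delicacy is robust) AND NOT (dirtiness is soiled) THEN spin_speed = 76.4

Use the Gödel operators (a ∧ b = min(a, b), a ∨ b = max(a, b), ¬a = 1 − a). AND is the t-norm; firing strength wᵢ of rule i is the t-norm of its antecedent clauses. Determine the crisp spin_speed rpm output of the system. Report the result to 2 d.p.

51.42

R1 (z=28.0): ¬clean=1−0.57=0.43, delicate=0.84; AND[min(a, b)] → w = 0.43
R2 (z=57.7): clean=0.57, robust=0.74; AND[min(a, b)] → w = 0.57
R3 (z=76.4): ¬robust=1−0.74=0.26, ¬soiled=1−0.47=0.53; AND[min(a, b)] → w = 0.26
Weighted average = (0.43·28.0 + 0.57·57.7 + 0.26·76.4) / (0.43 + 0.57 + 0.26)
  = 64.7930 / 1.2600 = 51.42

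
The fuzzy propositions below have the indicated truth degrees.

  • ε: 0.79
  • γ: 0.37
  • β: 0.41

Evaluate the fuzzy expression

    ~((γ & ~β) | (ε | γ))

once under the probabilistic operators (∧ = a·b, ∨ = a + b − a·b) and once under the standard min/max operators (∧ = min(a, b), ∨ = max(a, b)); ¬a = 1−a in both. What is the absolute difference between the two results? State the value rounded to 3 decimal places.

Under probabilistic:
  ~β = 1 − 0.4100 = 0.5900
  γ & ~β = a·b on (0.3700, 0.5900) = 0.2183
  ε | γ = a + b − a·b on (0.7900, 0.3700) = 0.8677
  (γ & ~β) | (ε | γ) = a + b − a·b on (0.2183, 0.8677) = 0.8966
  ~((γ & ~β) | (ε | γ)) = 1 − 0.8966 = 0.1034
  → value = 0.1034
Under standard min/max:
  ~β = 1 − 0.41 = 0.59
  γ & ~β = min(a, b) on (0.37, 0.59) = 0.37
  ε | γ = max(a, b) on (0.79, 0.37) = 0.79
  (γ & ~β) | (ε | γ) = max(a, b) on (0.37, 0.79) = 0.79
  ~((γ & ~β) | (ε | γ)) = 1 − 0.79 = 0.21
  → value = 0.2100
|0.1034 − 0.2100| = 0.107

0.107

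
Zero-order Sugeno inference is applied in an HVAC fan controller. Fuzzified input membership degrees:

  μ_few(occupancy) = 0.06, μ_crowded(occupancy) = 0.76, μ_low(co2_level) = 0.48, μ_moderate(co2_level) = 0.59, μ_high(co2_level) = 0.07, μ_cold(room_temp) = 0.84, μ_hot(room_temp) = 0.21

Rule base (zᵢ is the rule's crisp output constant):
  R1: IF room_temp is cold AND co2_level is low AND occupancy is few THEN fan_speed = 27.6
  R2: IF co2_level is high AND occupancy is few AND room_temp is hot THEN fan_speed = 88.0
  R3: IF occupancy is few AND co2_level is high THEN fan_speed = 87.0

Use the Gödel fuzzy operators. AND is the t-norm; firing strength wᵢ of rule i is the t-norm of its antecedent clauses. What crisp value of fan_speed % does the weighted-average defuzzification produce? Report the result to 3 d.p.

67.533

R1 (z=27.6): cold=0.84, low=0.48, few=0.06; AND[min(a, b)] → w = 0.06
R2 (z=88.0): high=0.07, few=0.06, hot=0.21; AND[min(a, b)] → w = 0.06
R3 (z=87.0): few=0.06, high=0.07; AND[min(a, b)] → w = 0.06
Weighted average = (0.06·27.6 + 0.06·88.0 + 0.06·87.0) / (0.06 + 0.06 + 0.06)
  = 12.1560 / 0.1800 = 67.533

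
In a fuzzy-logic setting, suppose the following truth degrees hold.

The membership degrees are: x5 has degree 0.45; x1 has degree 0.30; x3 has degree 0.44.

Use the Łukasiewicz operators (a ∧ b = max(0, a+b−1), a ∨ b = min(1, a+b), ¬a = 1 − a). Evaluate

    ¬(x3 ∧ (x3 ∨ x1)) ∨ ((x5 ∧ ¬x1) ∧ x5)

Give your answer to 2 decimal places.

x3 ∨ x1 = min(1, a+b) on (0.44, 0.30) = 0.74
x3 ∧ (x3 ∨ x1) = max(0, a+b−1) on (0.44, 0.74) = 0.18
¬(x3 ∧ (x3 ∨ x1)) = 1 − 0.18 = 0.82
¬x1 = 1 − 0.30 = 0.70
x5 ∧ ¬x1 = max(0, a+b−1) on (0.45, 0.70) = 0.15
(x5 ∧ ¬x1) ∧ x5 = max(0, a+b−1) on (0.15, 0.45) = 0.00
¬(x3 ∧ (x3 ∨ x1)) ∨ ((x5 ∧ ¬x1) ∧ x5) = min(1, a+b) on (0.82, 0.00) = 0.82

0.82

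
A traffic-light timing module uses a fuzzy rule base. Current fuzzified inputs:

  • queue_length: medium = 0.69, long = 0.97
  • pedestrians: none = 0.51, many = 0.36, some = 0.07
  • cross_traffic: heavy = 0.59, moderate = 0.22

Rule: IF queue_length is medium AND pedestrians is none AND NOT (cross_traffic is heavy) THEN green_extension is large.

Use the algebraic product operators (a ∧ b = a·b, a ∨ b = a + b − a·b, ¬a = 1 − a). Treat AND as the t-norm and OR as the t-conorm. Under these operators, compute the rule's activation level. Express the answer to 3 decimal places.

0.144

firing strength: medium=0.69, none=0.51, ¬heavy=1−0.59=0.41; AND[a·b] → w = 0.1443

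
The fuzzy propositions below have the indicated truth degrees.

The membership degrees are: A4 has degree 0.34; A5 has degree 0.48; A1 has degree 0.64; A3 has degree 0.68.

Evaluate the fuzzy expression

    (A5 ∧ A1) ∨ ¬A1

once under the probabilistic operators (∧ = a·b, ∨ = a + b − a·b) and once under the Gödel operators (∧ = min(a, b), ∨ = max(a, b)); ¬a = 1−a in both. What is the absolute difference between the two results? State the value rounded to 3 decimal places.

Under probabilistic:
  A5 ∧ A1 = a·b on (0.4800, 0.6400) = 0.3072
  ¬A1 = 1 − 0.6400 = 0.3600
  (A5 ∧ A1) ∨ ¬A1 = a + b − a·b on (0.3072, 0.3600) = 0.5566
  → value = 0.5566
Under Gödel:
  A5 ∧ A1 = min(a, b) on (0.48, 0.64) = 0.48
  ¬A1 = 1 − 0.64 = 0.36
  (A5 ∧ A1) ∨ ¬A1 = max(a, b) on (0.48, 0.36) = 0.48
  → value = 0.4800
|0.5566 − 0.4800| = 0.077

0.077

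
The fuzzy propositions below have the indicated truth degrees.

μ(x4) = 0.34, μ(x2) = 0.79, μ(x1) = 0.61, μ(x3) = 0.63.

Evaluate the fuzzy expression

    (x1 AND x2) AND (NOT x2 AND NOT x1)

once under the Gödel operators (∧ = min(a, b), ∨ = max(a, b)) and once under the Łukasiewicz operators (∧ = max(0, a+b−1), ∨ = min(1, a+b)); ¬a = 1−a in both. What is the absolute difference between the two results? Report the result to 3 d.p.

0.210

Under Gödel:
  x1 AND x2 = min(a, b) on (0.61, 0.79) = 0.61
  NOT x2 = 1 − 0.79 = 0.21
  NOT x1 = 1 − 0.61 = 0.39
  NOT x2 AND NOT x1 = min(a, b) on (0.21, 0.39) = 0.21
  (x1 AND x2) AND (NOT x2 AND NOT x1) = min(a, b) on (0.61, 0.21) = 0.21
  → value = 0.2100
Under Łukasiewicz:
  x1 AND x2 = max(0, a+b−1) on (0.61, 0.79) = 0.40
  NOT x2 = 1 − 0.79 = 0.21
  NOT x1 = 1 − 0.61 = 0.39
  NOT x2 AND NOT x1 = max(0, a+b−1) on (0.21, 0.39) = 0.00
  (x1 AND x2) AND (NOT x2 AND NOT x1) = max(0, a+b−1) on (0.40, 0.00) = 0.00
  → value = 0.0000
|0.2100 − 0.0000| = 0.210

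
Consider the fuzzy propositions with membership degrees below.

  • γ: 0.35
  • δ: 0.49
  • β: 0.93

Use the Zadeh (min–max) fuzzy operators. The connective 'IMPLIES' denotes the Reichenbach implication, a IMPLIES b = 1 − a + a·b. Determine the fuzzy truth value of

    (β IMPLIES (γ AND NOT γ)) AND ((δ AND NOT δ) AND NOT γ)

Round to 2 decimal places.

NOT γ = 1 − 0.35 = 0.65
γ AND NOT γ = min(a, b) on (0.35, 0.65) = 0.35
β IMPLIES (γ AND NOT γ)  [Reichenbach: 1 − a + a·b] with a=0.93, b=0.35 → 0.40
NOT δ = 1 − 0.49 = 0.51
δ AND NOT δ = min(a, b) on (0.49, 0.51) = 0.49
NOT γ = 1 − 0.35 = 0.65
(δ AND NOT δ) AND NOT γ = min(a, b) on (0.49, 0.65) = 0.49
(β IMPLIES (γ AND NOT γ)) AND ((δ AND NOT δ) AND NOT γ) = min(a, b) on (0.40, 0.49) = 0.40

0.40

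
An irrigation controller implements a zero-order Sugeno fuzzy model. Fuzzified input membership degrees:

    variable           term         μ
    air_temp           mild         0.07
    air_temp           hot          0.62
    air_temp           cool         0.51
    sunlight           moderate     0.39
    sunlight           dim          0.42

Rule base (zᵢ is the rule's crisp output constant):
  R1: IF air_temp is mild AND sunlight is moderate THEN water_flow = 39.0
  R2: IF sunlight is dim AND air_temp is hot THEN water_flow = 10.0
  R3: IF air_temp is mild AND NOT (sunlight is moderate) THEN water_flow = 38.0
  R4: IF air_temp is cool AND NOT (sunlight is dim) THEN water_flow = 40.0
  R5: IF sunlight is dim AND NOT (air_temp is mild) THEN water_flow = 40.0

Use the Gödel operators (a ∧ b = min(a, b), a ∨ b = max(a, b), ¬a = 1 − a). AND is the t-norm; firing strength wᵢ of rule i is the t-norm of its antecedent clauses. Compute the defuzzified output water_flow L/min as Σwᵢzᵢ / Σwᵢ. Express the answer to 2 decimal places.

R1 (z=39.0): mild=0.07, moderate=0.39; AND[min(a, b)] → w = 0.07
R2 (z=10.0): dim=0.42, hot=0.62; AND[min(a, b)] → w = 0.42
R3 (z=38.0): mild=0.07, ¬moderate=1−0.39=0.61; AND[min(a, b)] → w = 0.07
R4 (z=40.0): cool=0.51, ¬dim=1−0.42=0.58; AND[min(a, b)] → w = 0.51
R5 (z=40.0): dim=0.42, ¬mild=1−0.07=0.93; AND[min(a, b)] → w = 0.42
Weighted average = (0.07·39.0 + 0.42·10.0 + 0.07·38.0 + 0.51·40.0 + 0.42·40.0) / (0.07 + 0.42 + 0.07 + 0.51 + 0.42)
  = 46.7900 / 1.4900 = 31.40

31.40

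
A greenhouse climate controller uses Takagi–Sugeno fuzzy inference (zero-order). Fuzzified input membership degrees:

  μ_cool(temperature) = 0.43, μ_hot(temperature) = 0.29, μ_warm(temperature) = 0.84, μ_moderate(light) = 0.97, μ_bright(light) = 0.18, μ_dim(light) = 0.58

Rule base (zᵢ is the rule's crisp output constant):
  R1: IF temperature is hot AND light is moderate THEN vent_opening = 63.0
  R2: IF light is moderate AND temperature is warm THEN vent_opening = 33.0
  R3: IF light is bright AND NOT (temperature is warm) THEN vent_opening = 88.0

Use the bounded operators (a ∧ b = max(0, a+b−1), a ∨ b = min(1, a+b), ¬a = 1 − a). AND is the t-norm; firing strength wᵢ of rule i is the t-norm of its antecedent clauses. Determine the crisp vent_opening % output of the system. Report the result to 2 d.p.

40.29

R1 (z=63.0): hot=0.29, moderate=0.97; AND[max(0, a+b−1)] → w = 0.26
R2 (z=33.0): moderate=0.97, warm=0.84; AND[max(0, a+b−1)] → w = 0.81
R3 (z=88.0): bright=0.18, ¬warm=1−0.84=0.16; AND[max(0, a+b−1)] → w = 0.00
Weighted average = (0.26·63.0 + 0.81·33.0 + 0.00·88.0) / (0.26 + 0.81 + 0.00)
  = 43.1100 / 1.0700 = 40.29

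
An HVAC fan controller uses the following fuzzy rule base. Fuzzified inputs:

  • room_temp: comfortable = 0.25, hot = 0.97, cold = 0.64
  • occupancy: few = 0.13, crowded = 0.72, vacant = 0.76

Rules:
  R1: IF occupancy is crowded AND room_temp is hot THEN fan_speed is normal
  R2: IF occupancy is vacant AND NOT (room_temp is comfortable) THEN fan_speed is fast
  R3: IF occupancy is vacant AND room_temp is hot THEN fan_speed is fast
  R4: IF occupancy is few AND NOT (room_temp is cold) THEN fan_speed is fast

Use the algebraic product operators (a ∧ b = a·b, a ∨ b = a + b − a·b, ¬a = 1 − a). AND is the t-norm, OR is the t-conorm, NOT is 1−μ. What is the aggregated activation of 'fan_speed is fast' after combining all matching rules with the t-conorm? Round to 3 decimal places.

R1: crowded=0.72, hot=0.97; AND[a·b] → w = 0.6984
R2: vacant=0.76, ¬comfortable=1−0.25=0.75; AND[a·b] → w = 0.5700
R3: vacant=0.76, hot=0.97; AND[a·b] → w = 0.7372
R4: few=0.13, ¬cold=1−0.64=0.36; AND[a·b] → w = 0.0468
Rules with consequent 'fast': {R2, R3, R4} → strengths 0.5700, 0.7372, 0.0468
Aggregate via t-conorm [a + b − a·b]: 0.8923

0.892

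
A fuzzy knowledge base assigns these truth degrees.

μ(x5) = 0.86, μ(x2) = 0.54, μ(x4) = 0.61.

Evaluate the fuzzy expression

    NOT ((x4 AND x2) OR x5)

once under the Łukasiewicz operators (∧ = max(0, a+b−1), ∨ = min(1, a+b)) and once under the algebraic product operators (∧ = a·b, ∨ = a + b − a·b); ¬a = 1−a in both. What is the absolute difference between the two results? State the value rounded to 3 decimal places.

0.094

Under Łukasiewicz:
  x4 AND x2 = max(0, a+b−1) on (0.61, 0.54) = 0.15
  (x4 AND x2) OR x5 = min(1, a+b) on (0.15, 0.86) = 1.00
  NOT ((x4 AND x2) OR x5) = 1 − 1.00 = 0.00
  → value = 0.0000
Under algebraic product:
  x4 AND x2 = a·b on (0.6100, 0.5400) = 0.3294
  (x4 AND x2) OR x5 = a + b − a·b on (0.3294, 0.8600) = 0.9061
  NOT ((x4 AND x2) OR x5) = 1 − 0.9061 = 0.0939
  → value = 0.0939
|0.0000 − 0.0939| = 0.094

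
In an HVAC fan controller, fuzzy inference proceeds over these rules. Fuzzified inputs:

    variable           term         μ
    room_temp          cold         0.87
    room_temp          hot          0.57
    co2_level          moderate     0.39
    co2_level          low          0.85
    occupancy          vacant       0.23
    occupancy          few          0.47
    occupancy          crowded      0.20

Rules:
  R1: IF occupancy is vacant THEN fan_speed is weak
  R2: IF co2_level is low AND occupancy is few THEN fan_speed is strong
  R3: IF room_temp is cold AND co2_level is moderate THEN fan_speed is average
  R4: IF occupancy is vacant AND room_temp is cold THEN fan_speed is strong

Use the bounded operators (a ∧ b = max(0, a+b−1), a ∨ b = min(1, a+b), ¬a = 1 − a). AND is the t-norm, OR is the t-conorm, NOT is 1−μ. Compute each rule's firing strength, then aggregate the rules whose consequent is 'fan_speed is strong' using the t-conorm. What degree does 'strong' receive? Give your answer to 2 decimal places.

0.42

R1: vacant=0.23 → w = 0.23
R2: low=0.85, few=0.47; AND[max(0, a+b−1)] → w = 0.32
R3: cold=0.87, moderate=0.39; AND[max(0, a+b−1)] → w = 0.26
R4: vacant=0.23, cold=0.87; AND[max(0, a+b−1)] → w = 0.10
Rules with consequent 'strong': {R2, R4} → strengths 0.32, 0.10
Aggregate via t-conorm [min(1, a+b)]: 0.42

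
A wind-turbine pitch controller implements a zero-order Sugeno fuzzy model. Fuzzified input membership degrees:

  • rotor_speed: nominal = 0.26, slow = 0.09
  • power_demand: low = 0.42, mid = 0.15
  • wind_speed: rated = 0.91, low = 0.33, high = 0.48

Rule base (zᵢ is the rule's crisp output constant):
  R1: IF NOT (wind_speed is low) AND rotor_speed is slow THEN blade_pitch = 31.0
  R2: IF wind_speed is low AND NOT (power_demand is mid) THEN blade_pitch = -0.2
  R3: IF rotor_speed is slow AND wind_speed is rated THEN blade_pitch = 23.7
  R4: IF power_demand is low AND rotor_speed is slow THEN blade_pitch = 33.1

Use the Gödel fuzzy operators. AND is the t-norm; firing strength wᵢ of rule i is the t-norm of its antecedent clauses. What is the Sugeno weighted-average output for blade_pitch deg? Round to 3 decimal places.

R1 (z=31.0): ¬low=1−0.33=0.67, slow=0.09; AND[min(a, b)] → w = 0.09
R2 (z=-0.2): low=0.33, ¬mid=1−0.15=0.85; AND[min(a, b)] → w = 0.33
R3 (z=23.7): slow=0.09, rated=0.91; AND[min(a, b)] → w = 0.09
R4 (z=33.1): low=0.42, slow=0.09; AND[min(a, b)] → w = 0.09
Weighted average = (0.09·31.0 + 0.33·-0.2 + 0.09·23.7 + 0.09·33.1) / (0.09 + 0.33 + 0.09 + 0.09)
  = 7.8360 / 0.6000 = 13.060

13.060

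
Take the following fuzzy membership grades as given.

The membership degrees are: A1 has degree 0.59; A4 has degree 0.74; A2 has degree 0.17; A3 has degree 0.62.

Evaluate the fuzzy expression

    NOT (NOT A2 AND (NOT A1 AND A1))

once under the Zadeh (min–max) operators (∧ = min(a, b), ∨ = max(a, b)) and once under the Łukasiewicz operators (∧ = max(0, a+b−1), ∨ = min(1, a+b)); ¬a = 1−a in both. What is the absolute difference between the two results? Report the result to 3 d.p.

Under Zadeh (min–max):
  NOT A2 = 1 − 0.17 = 0.83
  NOT A1 = 1 − 0.59 = 0.41
  NOT A1 AND A1 = min(a, b) on (0.41, 0.59) = 0.41
  NOT A2 AND (NOT A1 AND A1) = min(a, b) on (0.83, 0.41) = 0.41
  NOT (NOT A2 AND (NOT A1 AND A1)) = 1 − 0.41 = 0.59
  → value = 0.5900
Under Łukasiewicz:
  NOT A2 = 1 − 0.17 = 0.83
  NOT A1 = 1 − 0.59 = 0.41
  NOT A1 AND A1 = max(0, a+b−1) on (0.41, 0.59) = 0.00
  NOT A2 AND (NOT A1 AND A1) = max(0, a+b−1) on (0.83, 0.00) = 0.00
  NOT (NOT A2 AND (NOT A1 AND A1)) = 1 − 0.00 = 1.00
  → value = 1.0000
|0.5900 − 1.0000| = 0.410

0.410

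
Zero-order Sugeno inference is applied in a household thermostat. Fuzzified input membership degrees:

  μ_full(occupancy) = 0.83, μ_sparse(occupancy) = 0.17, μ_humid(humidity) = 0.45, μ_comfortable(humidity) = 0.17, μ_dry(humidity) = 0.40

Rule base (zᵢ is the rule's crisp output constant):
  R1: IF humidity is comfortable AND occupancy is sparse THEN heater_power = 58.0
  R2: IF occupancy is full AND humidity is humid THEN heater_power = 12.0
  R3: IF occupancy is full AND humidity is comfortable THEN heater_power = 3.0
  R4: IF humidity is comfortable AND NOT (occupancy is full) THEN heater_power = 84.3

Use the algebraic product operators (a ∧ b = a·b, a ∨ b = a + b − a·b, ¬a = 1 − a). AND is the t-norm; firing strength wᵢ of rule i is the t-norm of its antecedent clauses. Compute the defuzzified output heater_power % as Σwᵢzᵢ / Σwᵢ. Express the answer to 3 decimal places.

R1 (z=58.0): comfortable=0.17, sparse=0.17; AND[a·b] → w = 0.0289
R2 (z=12.0): full=0.83, humid=0.45; AND[a·b] → w = 0.3735
R3 (z=3.0): full=0.83, comfortable=0.17; AND[a·b] → w = 0.1411
R4 (z=84.3): comfortable=0.17, ¬full=1−0.83=0.17; AND[a·b] → w = 0.0289
Weighted average = (0.0289·58.0 + 0.3735·12.0 + 0.1411·3.0 + 0.0289·84.3) / (0.0289 + 0.3735 + 0.1411 + 0.0289)
  = 9.0178 / 0.5724 = 15.754

15.754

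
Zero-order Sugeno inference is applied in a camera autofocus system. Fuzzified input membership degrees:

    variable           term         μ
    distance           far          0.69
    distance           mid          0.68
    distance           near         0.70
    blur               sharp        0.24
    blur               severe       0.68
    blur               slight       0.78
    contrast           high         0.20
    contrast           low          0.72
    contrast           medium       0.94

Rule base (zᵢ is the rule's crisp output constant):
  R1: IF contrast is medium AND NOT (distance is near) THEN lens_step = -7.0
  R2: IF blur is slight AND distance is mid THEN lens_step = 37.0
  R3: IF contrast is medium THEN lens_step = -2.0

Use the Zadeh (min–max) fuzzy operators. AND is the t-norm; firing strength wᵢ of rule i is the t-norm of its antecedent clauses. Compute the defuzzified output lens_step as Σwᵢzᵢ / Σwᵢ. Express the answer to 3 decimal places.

11.031

R1 (z=-7.0): medium=0.94, ¬near=1−0.70=0.30; AND[min(a, b)] → w = 0.30
R2 (z=37.0): slight=0.78, mid=0.68; AND[min(a, b)] → w = 0.68
R3 (z=-2.0): medium=0.94 → w = 0.94
Weighted average = (0.30·-7.0 + 0.68·37.0 + 0.94·-2.0) / (0.30 + 0.68 + 0.94)
  = 21.1800 / 1.9200 = 11.031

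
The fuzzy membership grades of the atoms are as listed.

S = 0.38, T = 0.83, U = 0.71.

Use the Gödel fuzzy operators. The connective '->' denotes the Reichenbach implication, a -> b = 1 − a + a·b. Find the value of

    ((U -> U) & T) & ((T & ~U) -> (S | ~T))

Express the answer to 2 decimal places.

U -> U  [Reichenbach: 1 − a + a·b] with a=0.71, b=0.71 → 0.79
(U -> U) & T = min(a, b) on (0.79, 0.83) = 0.79
~U = 1 − 0.71 = 0.29
T & ~U = min(a, b) on (0.83, 0.29) = 0.29
~T = 1 − 0.83 = 0.17
S | ~T = max(a, b) on (0.38, 0.17) = 0.38
(T & ~U) -> (S | ~T)  [Reichenbach: 1 − a + a·b] with a=0.29, b=0.38 → 0.82
((U -> U) & T) & ((T & ~U) -> (S | ~T)) = min(a, b) on (0.79, 0.82) = 0.79

0.79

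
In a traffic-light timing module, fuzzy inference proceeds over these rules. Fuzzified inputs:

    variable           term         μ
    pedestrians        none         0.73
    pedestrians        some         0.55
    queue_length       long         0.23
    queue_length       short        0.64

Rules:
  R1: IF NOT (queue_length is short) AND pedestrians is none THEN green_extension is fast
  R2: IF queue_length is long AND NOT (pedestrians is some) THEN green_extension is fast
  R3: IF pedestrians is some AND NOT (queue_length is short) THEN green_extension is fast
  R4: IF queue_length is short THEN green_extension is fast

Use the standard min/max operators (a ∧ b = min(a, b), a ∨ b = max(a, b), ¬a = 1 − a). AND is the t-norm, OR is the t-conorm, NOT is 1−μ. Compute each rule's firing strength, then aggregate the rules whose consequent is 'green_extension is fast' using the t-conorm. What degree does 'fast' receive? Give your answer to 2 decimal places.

R1: ¬short=1−0.64=0.36, none=0.73; AND[min(a, b)] → w = 0.36
R2: long=0.23, ¬some=1−0.55=0.45; AND[min(a, b)] → w = 0.23
R3: some=0.55, ¬short=1−0.64=0.36; AND[min(a, b)] → w = 0.36
R4: short=0.64 → w = 0.64
Rules with consequent 'fast': {R1, R2, R3, R4} → strengths 0.36, 0.23, 0.36, 0.64
Aggregate via t-conorm [max(a, b)]: 0.64

0.64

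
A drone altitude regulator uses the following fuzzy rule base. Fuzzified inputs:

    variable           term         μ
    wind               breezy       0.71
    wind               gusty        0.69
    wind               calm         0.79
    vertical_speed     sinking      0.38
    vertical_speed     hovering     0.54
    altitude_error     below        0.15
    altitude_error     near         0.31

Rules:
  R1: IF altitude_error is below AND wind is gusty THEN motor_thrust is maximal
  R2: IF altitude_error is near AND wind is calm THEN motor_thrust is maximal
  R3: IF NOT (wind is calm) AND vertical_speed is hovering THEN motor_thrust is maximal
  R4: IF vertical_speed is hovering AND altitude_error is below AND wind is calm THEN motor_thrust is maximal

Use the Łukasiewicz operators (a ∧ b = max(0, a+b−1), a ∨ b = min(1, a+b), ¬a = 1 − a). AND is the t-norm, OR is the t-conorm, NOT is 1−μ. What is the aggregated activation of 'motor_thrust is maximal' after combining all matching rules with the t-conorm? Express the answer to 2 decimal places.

R1: below=0.15, gusty=0.69; AND[max(0, a+b−1)] → w = 0.00
R2: near=0.31, calm=0.79; AND[max(0, a+b−1)] → w = 0.10
R3: ¬calm=1−0.79=0.21, hovering=0.54; AND[max(0, a+b−1)] → w = 0.00
R4: hovering=0.54, below=0.15, calm=0.79; AND[max(0, a+b−1)] → w = 0.00
Rules with consequent 'maximal': {R1, R2, R3, R4} → strengths 0.00, 0.10, 0.00, 0.00
Aggregate via t-conorm [min(1, a+b)]: 0.10

0.10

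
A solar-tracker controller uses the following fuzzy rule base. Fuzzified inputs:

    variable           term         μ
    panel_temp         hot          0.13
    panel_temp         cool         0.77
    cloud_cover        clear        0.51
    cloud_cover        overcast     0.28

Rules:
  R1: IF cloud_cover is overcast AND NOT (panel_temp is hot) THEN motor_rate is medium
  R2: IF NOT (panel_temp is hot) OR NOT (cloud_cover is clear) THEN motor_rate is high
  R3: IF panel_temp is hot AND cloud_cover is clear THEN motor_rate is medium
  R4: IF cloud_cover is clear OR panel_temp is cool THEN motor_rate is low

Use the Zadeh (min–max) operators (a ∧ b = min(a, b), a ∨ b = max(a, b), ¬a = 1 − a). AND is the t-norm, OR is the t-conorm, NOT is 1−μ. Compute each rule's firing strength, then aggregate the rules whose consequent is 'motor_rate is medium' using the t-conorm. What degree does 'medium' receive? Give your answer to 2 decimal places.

R1: overcast=0.28, ¬hot=1−0.13=0.87; AND[min(a, b)] → w = 0.28
R2: ¬hot=1−0.13=0.87, ¬clear=1−0.51=0.49; OR[max(a, b)] → w = 0.87
R3: hot=0.13, clear=0.51; AND[min(a, b)] → w = 0.13
R4: clear=0.51, cool=0.77; OR[max(a, b)] → w = 0.77
Rules with consequent 'medium': {R1, R3} → strengths 0.28, 0.13
Aggregate via t-conorm [max(a, b)]: 0.28

0.28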